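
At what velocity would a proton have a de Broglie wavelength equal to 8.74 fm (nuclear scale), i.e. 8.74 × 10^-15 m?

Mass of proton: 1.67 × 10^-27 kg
4.54 × 10^7 m/s

From λ = h/(mv), solve for v:

v = h/(mλ)
v = (6.626 × 10^-34 J·s) / (1.67 × 10^-27 kg × 8.74 × 10^-15 m)
v = 4.54 × 10^7 m/s

Note: This velocity is 15.1% of the speed of light, so relativistic corrections would be needed for a more accurate calculation.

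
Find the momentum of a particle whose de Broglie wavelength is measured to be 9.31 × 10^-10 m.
7.12 × 10^-25 kg·m/s

From the de Broglie relation λ = h/p, we solve for p:

p = h/λ
p = (6.626 × 10^-34 J·s) / (9.31 × 10^-10 m)
p = 7.12 × 10^-25 kg·m/s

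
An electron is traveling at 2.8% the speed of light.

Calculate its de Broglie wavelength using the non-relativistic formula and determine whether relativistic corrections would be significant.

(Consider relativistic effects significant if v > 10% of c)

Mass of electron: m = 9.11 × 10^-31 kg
No, relativistic corrections are not needed.

Using the non-relativistic de Broglie formula λ = h/(mv):

v = 2.8% × c = 8.394 × 10^6 m/s

λ = h/(mv)
λ = (6.626 × 10^-34 J·s) / (9.11 × 10^-31 kg × 8.394 × 10^6 m/s)
λ = 8.66 × 10^-11 m

Since v = 2.8% of c < 10% of c, relativistic corrections are NOT significant and this non-relativistic result is a good approximation.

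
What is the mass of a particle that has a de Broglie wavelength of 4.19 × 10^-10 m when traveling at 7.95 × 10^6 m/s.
1.99 × 10^-31 kg

From the de Broglie relation λ = h/(mv), we solve for m:

m = h/(λv)
m = (6.626 × 10^-34 J·s) / (4.19 × 10^-10 m × 7.95 × 10^6 m/s)
m = 1.99 × 10^-31 kg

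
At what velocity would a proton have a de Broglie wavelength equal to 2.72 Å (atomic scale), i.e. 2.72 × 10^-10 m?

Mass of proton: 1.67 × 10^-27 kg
1.46 × 10^3 m/s

From λ = h/(mv), solve for v:

v = h/(mλ)
v = (6.626 × 10^-34 J·s) / (1.67 × 10^-27 kg × 2.72 × 10^-10 m)
v = 1.46 × 10^3 m/s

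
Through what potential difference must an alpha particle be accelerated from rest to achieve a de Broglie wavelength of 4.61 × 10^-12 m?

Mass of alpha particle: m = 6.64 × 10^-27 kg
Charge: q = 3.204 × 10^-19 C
4.86 V

From λ = h/√(2mqV), we solve for V:

λ² = h²/(2mqV)
V = h²/(2mqλ²)
V = (6.626 × 10^-34 J·s)² / (2 × 6.64 × 10^-27 kg × 3.204 × 10^-19 C × (4.61 × 10^-12 m)²)
V = 4.86 V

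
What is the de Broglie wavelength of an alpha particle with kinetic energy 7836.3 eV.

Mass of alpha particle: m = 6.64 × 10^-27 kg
1.62 × 10^-13 m

Using λ = h/√(2mKE):

First convert KE to Joules: KE = 7836.3 eV = 1.256 × 10^-15 J

λ = h/√(2mKE)
λ = (6.626 × 10^-34 J·s) / √(2 × 6.64 × 10^-27 kg × 1.256 × 10^-15 J)
λ = 1.62 × 10^-13 m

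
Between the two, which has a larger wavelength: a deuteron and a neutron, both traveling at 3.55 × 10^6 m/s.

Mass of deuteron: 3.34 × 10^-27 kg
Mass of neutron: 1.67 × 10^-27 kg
The neutron has the longer wavelength.

Using λ = h/(mv), since both particles have the same velocity, the wavelength depends only on mass.

For deuteron: λ₁ = h/(m₁v) = 5.59 × 10^-14 m
For neutron: λ₂ = h/(m₂v) = 1.12 × 10^-13 m

Since λ ∝ 1/m at constant velocity, the lighter particle has the longer wavelength.

The neutron has the longer de Broglie wavelength.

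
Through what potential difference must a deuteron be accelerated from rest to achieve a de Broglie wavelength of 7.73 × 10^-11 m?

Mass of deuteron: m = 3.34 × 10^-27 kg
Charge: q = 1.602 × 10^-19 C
6.87 × 10^-2 V

From λ = h/√(2mqV), we solve for V:

λ² = h²/(2mqV)
V = h²/(2mqλ²)
V = (6.626 × 10^-34 J·s)² / (2 × 3.34 × 10^-27 kg × 1.602 × 10^-19 C × (7.73 × 10^-11 m)²)
V = 6.87 × 10^-2 V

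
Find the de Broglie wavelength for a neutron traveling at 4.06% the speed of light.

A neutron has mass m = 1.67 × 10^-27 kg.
3.26 × 10^-14 m

Using the de Broglie relation λ = h/(mv):

v = 4.06% × c = 1.217 × 10^7 m/s

λ = h/(mv)
λ = (6.626 × 10^-34 J·s) / (1.67 × 10^-27 kg × 1.217 × 10^7 m/s)
λ = 3.26 × 10^-14 m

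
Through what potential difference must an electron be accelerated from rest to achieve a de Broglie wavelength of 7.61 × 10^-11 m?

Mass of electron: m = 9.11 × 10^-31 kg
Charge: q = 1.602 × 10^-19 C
260 V

From λ = h/√(2mqV), we solve for V:

λ² = h²/(2mqV)
V = h²/(2mqλ²)
V = (6.626 × 10^-34 J·s)² / (2 × 9.11 × 10^-31 kg × 1.602 × 10^-19 C × (7.61 × 10^-11 m)²)
V = 260 V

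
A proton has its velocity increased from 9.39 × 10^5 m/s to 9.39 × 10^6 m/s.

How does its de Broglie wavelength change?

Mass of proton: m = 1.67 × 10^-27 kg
The wavelength decreases by a factor of 10.

Using λ = h/(mv):

Initial wavelength: λ₁ = h/(mv₁) = 4.23 × 10^-13 m
Final wavelength: λ₂ = h/(mv₂) = 4.23 × 10^-14 m

Since λ ∝ 1/v, when velocity increases by a factor of 10, the wavelength decreases by a factor of 10.

λ₂/λ₁ = v₁/v₂ = 1/10

The wavelength decreases by a factor of 10.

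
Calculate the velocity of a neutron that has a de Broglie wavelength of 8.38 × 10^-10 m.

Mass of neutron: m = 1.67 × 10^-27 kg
4.73 × 10^2 m/s

From the de Broglie relation λ = h/(mv), we solve for v:

v = h/(mλ)
v = (6.626 × 10^-34 J·s) / (1.67 × 10^-27 kg × 8.38 × 10^-10 m)
v = 4.73 × 10^2 m/s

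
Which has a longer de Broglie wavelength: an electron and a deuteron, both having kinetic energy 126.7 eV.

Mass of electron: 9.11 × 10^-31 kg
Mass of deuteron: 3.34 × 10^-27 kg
The electron has the longer wavelength.

Using λ = h/√(2mKE):

For electron: λ₁ = h/√(2m₁KE) = 1.09 × 10^-10 m
For deuteron: λ₂ = h/√(2m₂KE) = 1.80 × 10^-12 m

Since λ ∝ 1/√m at constant kinetic energy, the lighter particle has the longer wavelength.

The electron has the longer de Broglie wavelength.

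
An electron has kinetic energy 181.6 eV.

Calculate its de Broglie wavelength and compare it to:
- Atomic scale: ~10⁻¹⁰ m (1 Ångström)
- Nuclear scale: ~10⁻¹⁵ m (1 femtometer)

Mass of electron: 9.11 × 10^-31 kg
λ = 9.10 × 10^-11 m, which is between nuclear and atomic scales.

Using λ = h/√(2mKE):

KE = 181.6 eV = 2.910 × 10^-17 J

λ = h/√(2mKE)
λ = (6.626 × 10^-34 J·s) / √(2 × 9.11 × 10^-31 kg × 2.910 × 10^-17 J)
λ = 9.10 × 10^-11 m

Comparison:
- Atomic scale (10⁻¹⁰ m): λ is 0.91× this size
- Nuclear scale (10⁻¹⁵ m): λ is 9.1e+04× this size

The wavelength is between nuclear and atomic scales.

This wavelength is appropriate for probing atomic structure but too large for nuclear physics experiments.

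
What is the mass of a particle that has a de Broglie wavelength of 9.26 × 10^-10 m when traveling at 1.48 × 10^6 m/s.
4.83 × 10^-31 kg

From the de Broglie relation λ = h/(mv), we solve for m:

m = h/(λv)
m = (6.626 × 10^-34 J·s) / (9.26 × 10^-10 m × 1.48 × 10^6 m/s)
m = 4.83 × 10^-31 kg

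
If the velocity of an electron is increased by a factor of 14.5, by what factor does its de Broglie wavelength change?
The wavelength decreases by a factor of 14.5.

From λ = h/(mv), the wavelength is inversely proportional to velocity:

λ ∝ 1/v

If v → 14.5v, then λ → λ/14.5

When velocity is increased by a factor of 14.5, the wavelength decreases by a factor of 14.5.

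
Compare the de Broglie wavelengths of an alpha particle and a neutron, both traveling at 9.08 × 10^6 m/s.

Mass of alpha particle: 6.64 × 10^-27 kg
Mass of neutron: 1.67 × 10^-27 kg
The neutron has the longer wavelength.

Using λ = h/(mv), since both particles have the same velocity, the wavelength depends only on mass.

For alpha particle: λ₁ = h/(m₁v) = 1.10 × 10^-14 m
For neutron: λ₂ = h/(m₂v) = 4.37 × 10^-14 m

Since λ ∝ 1/m at constant velocity, the lighter particle has the longer wavelength.

The neutron has the longer de Broglie wavelength.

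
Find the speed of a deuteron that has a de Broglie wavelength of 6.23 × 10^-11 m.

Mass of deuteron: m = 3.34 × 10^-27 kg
3.18 × 10^3 m/s

From the de Broglie relation λ = h/(mv), we solve for v:

v = h/(mλ)
v = (6.626 × 10^-34 J·s) / (3.34 × 10^-27 kg × 6.23 × 10^-11 m)
v = 3.18 × 10^3 m/s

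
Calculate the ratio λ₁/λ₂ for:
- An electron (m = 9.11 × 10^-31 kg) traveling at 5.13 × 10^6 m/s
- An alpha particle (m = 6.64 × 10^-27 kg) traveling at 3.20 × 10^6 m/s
λ₁/λ₂ = 4.55 × 10^3

Using λ = h/(mv):

λ₁ = h/(m₁v₁) = 1.42 × 10^-10 m
λ₂ = h/(m₂v₂) = 3.12 × 10^-14 m

Ratio λ₁/λ₂ = (m₂v₂)/(m₁v₁)
         = (6.64 × 10^-27 kg × 3.20 × 10^6 m/s) / (9.11 × 10^-31 kg × 5.13 × 10^6 m/s)
         = 4.55 × 10^3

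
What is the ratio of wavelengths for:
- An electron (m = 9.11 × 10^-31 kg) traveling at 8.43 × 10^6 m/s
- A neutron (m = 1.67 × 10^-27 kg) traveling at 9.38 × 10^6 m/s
λ₁/λ₂ = 2.04 × 10^3

Using λ = h/(mv):

λ₁ = h/(m₁v₁) = 8.63 × 10^-11 m
λ₂ = h/(m₂v₂) = 4.23 × 10^-14 m

Ratio λ₁/λ₂ = (m₂v₂)/(m₁v₁)
         = (1.67 × 10^-27 kg × 9.38 × 10^6 m/s) / (9.11 × 10^-31 kg × 8.43 × 10^6 m/s)
         = 2.04 × 10^3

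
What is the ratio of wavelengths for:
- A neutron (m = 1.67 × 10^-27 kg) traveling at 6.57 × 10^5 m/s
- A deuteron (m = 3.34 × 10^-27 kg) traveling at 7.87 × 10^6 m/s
λ₁/λ₂ = 24.0

Using λ = h/(mv):

λ₁ = h/(m₁v₁) = 6.04 × 10^-13 m
λ₂ = h/(m₂v₂) = 2.52 × 10^-14 m

Ratio λ₁/λ₂ = (m₂v₂)/(m₁v₁)
         = (3.34 × 10^-27 kg × 7.87 × 10^6 m/s) / (1.67 × 10^-27 kg × 6.57 × 10^5 m/s)
         = 24.0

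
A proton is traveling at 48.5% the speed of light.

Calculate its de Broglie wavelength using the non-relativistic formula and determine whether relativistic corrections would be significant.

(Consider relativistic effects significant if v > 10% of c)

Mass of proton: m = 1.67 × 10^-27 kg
Yes, relativistic corrections are needed.

Using the non-relativistic de Broglie formula λ = h/(mv):

v = 48.5% × c = 1.454 × 10^8 m/s

λ = h/(mv)
λ = (6.626 × 10^-34 J·s) / (1.67 × 10^-27 kg × 1.454 × 10^8 m/s)
λ = 2.73 × 10^-15 m

Since v = 48.5% of c > 10% of c, relativistic corrections ARE significant and the actual wavelength would differ from this non-relativistic estimate.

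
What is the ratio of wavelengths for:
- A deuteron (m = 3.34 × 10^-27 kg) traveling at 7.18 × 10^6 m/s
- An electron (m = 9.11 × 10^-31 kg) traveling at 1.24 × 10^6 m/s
λ₁/λ₂ = 4.71 × 10^-5

Using λ = h/(mv):

λ₁ = h/(m₁v₁) = 2.76 × 10^-14 m
λ₂ = h/(m₂v₂) = 5.87 × 10^-10 m

Ratio λ₁/λ₂ = (m₂v₂)/(m₁v₁)
         = (9.11 × 10^-31 kg × 1.24 × 10^6 m/s) / (3.34 × 10^-27 kg × 7.18 × 10^6 m/s)
         = 4.71 × 10^-5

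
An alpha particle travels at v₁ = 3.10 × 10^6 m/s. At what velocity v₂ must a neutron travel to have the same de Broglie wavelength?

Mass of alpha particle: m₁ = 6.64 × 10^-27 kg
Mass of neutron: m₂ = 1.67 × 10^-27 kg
v₂ = 1.23 × 10^7 m/s

For equal de Broglie wavelengths: λ₁ = λ₂

h/(m₁v₁) = h/(m₂v₂)
m₁v₁ = m₂v₂
v₂ = v₁ · (m₁/m₂)

v₂ = 3.10 × 10^6 m/s × (6.64 × 10^-27 kg / 1.67 × 10^-27 kg)
v₂ = 1.23 × 10^7 m/s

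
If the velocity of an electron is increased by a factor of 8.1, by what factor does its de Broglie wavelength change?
The wavelength decreases by a factor of 8.1.

From λ = h/(mv), the wavelength is inversely proportional to velocity:

λ ∝ 1/v

If v → 8.1v, then λ → λ/8.1

When velocity is increased by a factor of 8.1, the wavelength decreases by a factor of 8.1.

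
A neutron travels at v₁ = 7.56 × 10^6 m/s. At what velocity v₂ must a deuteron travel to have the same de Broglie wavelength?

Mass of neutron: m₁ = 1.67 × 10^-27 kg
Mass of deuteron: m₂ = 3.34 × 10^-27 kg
v₂ = 3.78 × 10^6 m/s

For equal de Broglie wavelengths: λ₁ = λ₂

h/(m₁v₁) = h/(m₂v₂)
m₁v₁ = m₂v₂
v₂ = v₁ · (m₁/m₂)

v₂ = 7.56 × 10^6 m/s × (1.67 × 10^-27 kg / 3.34 × 10^-27 kg)
v₂ = 3.78 × 10^6 m/s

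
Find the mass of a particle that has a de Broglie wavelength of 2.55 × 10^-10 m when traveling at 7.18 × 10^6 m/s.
3.62 × 10^-31 kg

From the de Broglie relation λ = h/(mv), we solve for m:

m = h/(λv)
m = (6.626 × 10^-34 J·s) / (2.55 × 10^-10 m × 7.18 × 10^6 m/s)
m = 3.62 × 10^-31 kg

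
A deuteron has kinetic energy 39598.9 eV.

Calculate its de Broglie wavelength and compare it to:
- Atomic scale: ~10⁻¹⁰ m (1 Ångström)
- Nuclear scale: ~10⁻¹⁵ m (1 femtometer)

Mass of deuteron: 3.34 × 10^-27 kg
λ = 1.02 × 10^-13 m, which is between nuclear and atomic scales.

Using λ = h/√(2mKE):

KE = 39598.9 eV = 6.344 × 10^-15 J

λ = h/√(2mKE)
λ = (6.626 × 10^-34 J·s) / √(2 × 3.34 × 10^-27 kg × 6.344 × 10^-15 J)
λ = 1.02 × 10^-13 m

Comparison:
- Atomic scale (10⁻¹⁰ m): λ is 0.001× this size
- Nuclear scale (10⁻¹⁵ m): λ is 1e+02× this size

The wavelength is between nuclear and atomic scales.

This wavelength is appropriate for probing atomic structure but too large for nuclear physics experiments.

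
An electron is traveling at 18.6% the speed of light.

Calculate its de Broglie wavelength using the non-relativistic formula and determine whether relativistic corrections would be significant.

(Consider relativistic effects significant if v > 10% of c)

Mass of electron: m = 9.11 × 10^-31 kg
Yes, relativistic corrections are needed.

Using the non-relativistic de Broglie formula λ = h/(mv):

v = 18.6% × c = 5.576 × 10^7 m/s

λ = h/(mv)
λ = (6.626 × 10^-34 J·s) / (9.11 × 10^-31 kg × 5.576 × 10^7 m/s)
λ = 1.30 × 10^-11 m

Since v = 18.6% of c > 10% of c, relativistic corrections ARE significant and the actual wavelength would differ from this non-relativistic estimate.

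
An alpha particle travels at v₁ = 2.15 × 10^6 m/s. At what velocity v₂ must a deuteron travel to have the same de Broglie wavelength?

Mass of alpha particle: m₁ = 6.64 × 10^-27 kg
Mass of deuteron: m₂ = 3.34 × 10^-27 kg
v₂ = 4.27 × 10^6 m/s

For equal de Broglie wavelengths: λ₁ = λ₂

h/(m₁v₁) = h/(m₂v₂)
m₁v₁ = m₂v₂
v₂ = v₁ · (m₁/m₂)

v₂ = 2.15 × 10^6 m/s × (6.64 × 10^-27 kg / 3.34 × 10^-27 kg)
v₂ = 4.27 × 10^6 m/s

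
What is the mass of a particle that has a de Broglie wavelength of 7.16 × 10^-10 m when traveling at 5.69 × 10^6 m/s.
1.63 × 10^-31 kg

From the de Broglie relation λ = h/(mv), we solve for m:

m = h/(λv)
m = (6.626 × 10^-34 J·s) / (7.16 × 10^-10 m × 5.69 × 10^6 m/s)
m = 1.63 × 10^-31 kg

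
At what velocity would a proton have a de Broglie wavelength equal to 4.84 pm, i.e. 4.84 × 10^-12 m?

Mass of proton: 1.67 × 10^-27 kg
8.20 × 10^4 m/s

From λ = h/(mv), solve for v:

v = h/(mλ)
v = (6.626 × 10^-34 J·s) / (1.67 × 10^-27 kg × 4.84 × 10^-12 m)
v = 8.20 × 10^4 m/s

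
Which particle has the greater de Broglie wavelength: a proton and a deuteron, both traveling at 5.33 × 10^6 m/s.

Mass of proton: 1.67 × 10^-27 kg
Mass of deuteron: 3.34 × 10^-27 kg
The proton has the longer wavelength.

Using λ = h/(mv), since both particles have the same velocity, the wavelength depends only on mass.

For proton: λ₁ = h/(m₁v) = 7.44 × 10^-14 m
For deuteron: λ₂ = h/(m₂v) = 3.72 × 10^-14 m

Since λ ∝ 1/m at constant velocity, the lighter particle has the longer wavelength.

The proton has the longer de Broglie wavelength.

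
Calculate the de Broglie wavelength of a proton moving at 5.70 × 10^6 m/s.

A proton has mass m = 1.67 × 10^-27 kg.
6.96 × 10^-14 m

Using the de Broglie relation λ = h/(mv):

λ = h/(mv)
λ = (6.626 × 10^-34 J·s) / (1.67 × 10^-27 kg × 5.70 × 10^6 m/s)
λ = 6.96 × 10^-14 m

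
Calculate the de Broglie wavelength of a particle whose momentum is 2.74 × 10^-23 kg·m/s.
2.42 × 10^-11 m

Using the de Broglie relation λ = h/p:

λ = h/p
λ = (6.626 × 10^-34 J·s) / (2.74 × 10^-23 kg·m/s)
λ = 2.42 × 10^-11 m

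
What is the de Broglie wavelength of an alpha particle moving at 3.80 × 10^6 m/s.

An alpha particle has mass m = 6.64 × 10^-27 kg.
2.63 × 10^-14 m

Using the de Broglie relation λ = h/(mv):

λ = h/(mv)
λ = (6.626 × 10^-34 J·s) / (6.64 × 10^-27 kg × 3.80 × 10^6 m/s)
λ = 2.63 × 10^-14 m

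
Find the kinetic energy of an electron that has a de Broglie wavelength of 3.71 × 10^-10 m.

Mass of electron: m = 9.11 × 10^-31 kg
1.75 × 10^-18 J (or 10.9 eV)

From λ = h/√(2mKE), we solve for KE:

λ² = h²/(2mKE)
KE = h²/(2mλ²)
KE = (6.626 × 10^-34 J·s)² / (2 × 9.11 × 10^-31 kg × (3.71 × 10^-10 m)²)
KE = 1.75 × 10^-18 J
KE = 10.9 eV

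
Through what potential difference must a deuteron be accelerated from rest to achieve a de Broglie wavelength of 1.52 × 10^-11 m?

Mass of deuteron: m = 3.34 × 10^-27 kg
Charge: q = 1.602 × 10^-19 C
1.78 V

From λ = h/√(2mqV), we solve for V:

λ² = h²/(2mqV)
V = h²/(2mqλ²)
V = (6.626 × 10^-34 J·s)² / (2 × 3.34 × 10^-27 kg × 1.602 × 10^-19 C × (1.52 × 10^-11 m)²)
V = 1.78 V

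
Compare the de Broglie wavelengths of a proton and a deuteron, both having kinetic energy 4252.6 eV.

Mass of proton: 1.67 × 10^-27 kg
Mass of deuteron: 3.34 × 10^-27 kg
The proton has the longer wavelength.

Using λ = h/√(2mKE):

For proton: λ₁ = h/√(2m₁KE) = 4.39 × 10^-13 m
For deuteron: λ₂ = h/√(2m₂KE) = 3.11 × 10^-13 m

Since λ ∝ 1/√m at constant kinetic energy, the lighter particle has the longer wavelength.

The proton has the longer de Broglie wavelength.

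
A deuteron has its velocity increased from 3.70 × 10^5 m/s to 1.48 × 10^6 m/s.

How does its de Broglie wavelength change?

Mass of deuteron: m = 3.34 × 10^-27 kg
The wavelength decreases by a factor of 4.

Using λ = h/(mv):

Initial wavelength: λ₁ = h/(mv₁) = 5.36 × 10^-13 m
Final wavelength: λ₂ = h/(mv₂) = 1.34 × 10^-13 m

Since λ ∝ 1/v, when velocity increases by a factor of 4, the wavelength decreases by a factor of 4.

λ₂/λ₁ = v₁/v₂ = 1/4

The wavelength decreases by a factor of 4.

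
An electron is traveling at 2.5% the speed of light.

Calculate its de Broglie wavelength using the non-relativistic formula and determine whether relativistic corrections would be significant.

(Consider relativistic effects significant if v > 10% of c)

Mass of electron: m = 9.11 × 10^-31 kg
No, relativistic corrections are not needed.

Using the non-relativistic de Broglie formula λ = h/(mv):

v = 2.5% × c = 7.495 × 10^6 m/s

λ = h/(mv)
λ = (6.626 × 10^-34 J·s) / (9.11 × 10^-31 kg × 7.495 × 10^6 m/s)
λ = 9.70 × 10^-11 m

Since v = 2.5% of c < 10% of c, relativistic corrections are NOT significant and this non-relativistic result is a good approximation.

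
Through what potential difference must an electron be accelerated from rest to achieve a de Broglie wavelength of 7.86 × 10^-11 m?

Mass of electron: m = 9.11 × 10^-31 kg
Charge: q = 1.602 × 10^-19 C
243 V

From λ = h/√(2mqV), we solve for V:

λ² = h²/(2mqV)
V = h²/(2mqλ²)
V = (6.626 × 10^-34 J·s)² / (2 × 9.11 × 10^-31 kg × 1.602 × 10^-19 C × (7.86 × 10^-11 m)²)
V = 243 V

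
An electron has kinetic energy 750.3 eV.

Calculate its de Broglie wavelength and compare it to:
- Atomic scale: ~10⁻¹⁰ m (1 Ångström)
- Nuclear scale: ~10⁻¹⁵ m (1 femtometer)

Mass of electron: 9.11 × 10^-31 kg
λ = 4.48 × 10^-11 m, which is between nuclear and atomic scales.

Using λ = h/√(2mKE):

KE = 750.3 eV = 1.202 × 10^-16 J

λ = h/√(2mKE)
λ = (6.626 × 10^-34 J·s) / √(2 × 9.11 × 10^-31 kg × 1.202 × 10^-16 J)
λ = 4.48 × 10^-11 m

Comparison:
- Atomic scale (10⁻¹⁰ m): λ is 0.45× this size
- Nuclear scale (10⁻¹⁵ m): λ is 4.5e+04× this size

The wavelength is between nuclear and atomic scales.

This wavelength is appropriate for probing atomic structure but too large for nuclear physics experiments.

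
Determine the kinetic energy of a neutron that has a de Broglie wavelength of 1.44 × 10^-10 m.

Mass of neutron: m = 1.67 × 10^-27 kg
6.34 × 10^-21 J (or 0.0396 eV)

From λ = h/√(2mKE), we solve for KE:

λ² = h²/(2mKE)
KE = h²/(2mλ²)
KE = (6.626 × 10^-34 J·s)² / (2 × 1.67 × 10^-27 kg × (1.44 × 10^-10 m)²)
KE = 6.34 × 10^-21 J
KE = 0.0396 eV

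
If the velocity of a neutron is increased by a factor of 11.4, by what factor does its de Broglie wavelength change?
The wavelength decreases by a factor of 11.4.

From λ = h/(mv), the wavelength is inversely proportional to velocity:

λ ∝ 1/v

If v → 11.4v, then λ → λ/11.4

When velocity is increased by a factor of 11.4, the wavelength decreases by a factor of 11.4.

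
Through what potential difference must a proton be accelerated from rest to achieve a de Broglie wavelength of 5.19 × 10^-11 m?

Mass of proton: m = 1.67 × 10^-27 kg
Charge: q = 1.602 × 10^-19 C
3.05 × 10^-1 V

From λ = h/√(2mqV), we solve for V:

λ² = h²/(2mqV)
V = h²/(2mqλ²)
V = (6.626 × 10^-34 J·s)² / (2 × 1.67 × 10^-27 kg × 1.602 × 10^-19 C × (5.19 × 10^-11 m)²)
V = 3.05 × 10^-1 V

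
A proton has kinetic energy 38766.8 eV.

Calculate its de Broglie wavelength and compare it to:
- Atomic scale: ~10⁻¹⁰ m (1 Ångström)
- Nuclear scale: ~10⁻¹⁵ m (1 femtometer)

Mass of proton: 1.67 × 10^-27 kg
λ = 1.45 × 10^-13 m, which is between nuclear and atomic scales.

Using λ = h/√(2mKE):

KE = 38766.8 eV = 6.211 × 10^-15 J

λ = h/√(2mKE)
λ = (6.626 × 10^-34 J·s) / √(2 × 1.67 × 10^-27 kg × 6.211 × 10^-15 J)
λ = 1.45 × 10^-13 m

Comparison:
- Atomic scale (10⁻¹⁰ m): λ is 0.0015× this size
- Nuclear scale (10⁻¹⁵ m): λ is 1.5e+02× this size

The wavelength is between nuclear and atomic scales.

This wavelength is appropriate for probing atomic structure but too large for nuclear physics experiments.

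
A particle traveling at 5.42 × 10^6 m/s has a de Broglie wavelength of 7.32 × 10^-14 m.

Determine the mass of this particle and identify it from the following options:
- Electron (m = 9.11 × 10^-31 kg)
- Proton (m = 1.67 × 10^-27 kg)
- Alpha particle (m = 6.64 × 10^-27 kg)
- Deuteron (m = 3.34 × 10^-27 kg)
The particle is a proton.

From λ = h/(mv), solve for mass:

m = h/(λv)
m = (6.626 × 10^-34 J·s) / (7.32 × 10^-14 m × 5.42 × 10^6 m/s)
m = 1.67 × 10^-27 kg

Comparing with the listed masses, this is closest to a proton.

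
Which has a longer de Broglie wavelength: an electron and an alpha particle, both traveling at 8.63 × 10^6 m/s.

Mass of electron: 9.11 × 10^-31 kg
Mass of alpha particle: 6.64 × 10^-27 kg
The electron has the longer wavelength.

Using λ = h/(mv), since both particles have the same velocity, the wavelength depends only on mass.

For electron: λ₁ = h/(m₁v) = 8.43 × 10^-11 m
For alpha particle: λ₂ = h/(m₂v) = 1.16 × 10^-14 m

Since λ ∝ 1/m at constant velocity, the lighter particle has the longer wavelength.

The electron has the longer de Broglie wavelength.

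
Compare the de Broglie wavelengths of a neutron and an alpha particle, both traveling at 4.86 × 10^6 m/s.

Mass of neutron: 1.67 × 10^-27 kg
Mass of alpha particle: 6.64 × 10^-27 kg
The neutron has the longer wavelength.

Using λ = h/(mv), since both particles have the same velocity, the wavelength depends only on mass.

For neutron: λ₁ = h/(m₁v) = 8.16 × 10^-14 m
For alpha particle: λ₂ = h/(m₂v) = 2.05 × 10^-14 m

Since λ ∝ 1/m at constant velocity, the lighter particle has the longer wavelength.

The neutron has the longer de Broglie wavelength.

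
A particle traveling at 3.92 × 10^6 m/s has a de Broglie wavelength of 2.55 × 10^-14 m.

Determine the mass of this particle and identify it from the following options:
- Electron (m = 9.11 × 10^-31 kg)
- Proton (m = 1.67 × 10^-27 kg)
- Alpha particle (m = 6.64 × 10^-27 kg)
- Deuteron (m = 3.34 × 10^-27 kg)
The particle is an alpha particle.

From λ = h/(mv), solve for mass:

m = h/(λv)
m = (6.626 × 10^-34 J·s) / (2.55 × 10^-14 m × 3.92 × 10^6 m/s)
m = 6.63 × 10^-27 kg

Comparing with the listed masses, this is closest to an alpha particle.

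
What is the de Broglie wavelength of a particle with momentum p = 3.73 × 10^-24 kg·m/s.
1.78 × 10^-10 m

Using the de Broglie relation λ = h/p:

λ = h/p
λ = (6.626 × 10^-34 J·s) / (3.73 × 10^-24 kg·m/s)
λ = 1.78 × 10^-10 m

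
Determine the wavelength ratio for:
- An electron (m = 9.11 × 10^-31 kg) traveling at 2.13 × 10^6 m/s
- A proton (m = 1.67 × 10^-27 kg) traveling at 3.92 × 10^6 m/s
λ₁/λ₂ = 3.37 × 10^3

Using λ = h/(mv):

λ₁ = h/(m₁v₁) = 3.41 × 10^-10 m
λ₂ = h/(m₂v₂) = 1.01 × 10^-13 m

Ratio λ₁/λ₂ = (m₂v₂)/(m₁v₁)
         = (1.67 × 10^-27 kg × 3.92 × 10^6 m/s) / (9.11 × 10^-31 kg × 2.13 × 10^6 m/s)
         = 3.37 × 10^3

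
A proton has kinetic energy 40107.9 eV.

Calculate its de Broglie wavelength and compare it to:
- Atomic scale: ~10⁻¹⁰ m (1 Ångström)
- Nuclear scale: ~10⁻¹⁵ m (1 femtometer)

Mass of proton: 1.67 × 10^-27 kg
λ = 1.43 × 10^-13 m, which is between nuclear and atomic scales.

Using λ = h/√(2mKE):

KE = 40107.9 eV = 6.426 × 10^-15 J

λ = h/√(2mKE)
λ = (6.626 × 10^-34 J·s) / √(2 × 1.67 × 10^-27 kg × 6.426 × 10^-15 J)
λ = 1.43 × 10^-13 m

Comparison:
- Atomic scale (10⁻¹⁰ m): λ is 0.0014× this size
- Nuclear scale (10⁻¹⁵ m): λ is 1.4e+02× this size

The wavelength is between nuclear and atomic scales.

This wavelength is appropriate for probing atomic structure but too large for nuclear physics experiments.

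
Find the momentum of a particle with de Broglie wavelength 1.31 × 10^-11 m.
5.06 × 10^-23 kg·m/s

From the de Broglie relation λ = h/p, we solve for p:

p = h/λ
p = (6.626 × 10^-34 J·s) / (1.31 × 10^-11 m)
p = 5.06 × 10^-23 kg·m/s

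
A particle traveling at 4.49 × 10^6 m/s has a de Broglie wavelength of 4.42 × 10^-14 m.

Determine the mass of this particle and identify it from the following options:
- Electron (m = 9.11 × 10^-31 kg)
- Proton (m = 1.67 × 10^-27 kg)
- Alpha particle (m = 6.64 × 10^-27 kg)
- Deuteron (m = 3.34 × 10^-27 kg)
The particle is a deuteron.

From λ = h/(mv), solve for mass:

m = h/(λv)
m = (6.626 × 10^-34 J·s) / (4.42 × 10^-14 m × 4.49 × 10^6 m/s)
m = 3.34 × 10^-27 kg

Comparing with the listed masses, this is closest to a deuteron.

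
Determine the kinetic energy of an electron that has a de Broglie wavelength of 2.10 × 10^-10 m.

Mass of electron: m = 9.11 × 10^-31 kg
5.46 × 10^-18 J (or 34.1 eV)

From λ = h/√(2mKE), we solve for KE:

λ² = h²/(2mKE)
KE = h²/(2mλ²)
KE = (6.626 × 10^-34 J·s)² / (2 × 9.11 × 10^-31 kg × (2.10 × 10^-10 m)²)
KE = 5.46 × 10^-18 J
KE = 34.1 eV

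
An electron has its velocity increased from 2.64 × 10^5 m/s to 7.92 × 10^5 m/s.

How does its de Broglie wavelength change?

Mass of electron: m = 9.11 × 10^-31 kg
The wavelength decreases by a factor of 3.

Using λ = h/(mv):

Initial wavelength: λ₁ = h/(mv₁) = 2.76 × 10^-9 m
Final wavelength: λ₂ = h/(mv₂) = 9.18 × 10^-10 m

Since λ ∝ 1/v, when velocity increases by a factor of 3, the wavelength decreases by a factor of 3.

λ₂/λ₁ = v₁/v₂ = 1/3

The wavelength decreases by a factor of 3.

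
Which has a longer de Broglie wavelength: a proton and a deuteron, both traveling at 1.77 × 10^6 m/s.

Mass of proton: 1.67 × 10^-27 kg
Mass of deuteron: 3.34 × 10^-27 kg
The proton has the longer wavelength.

Using λ = h/(mv), since both particles have the same velocity, the wavelength depends only on mass.

For proton: λ₁ = h/(m₁v) = 2.24 × 10^-13 m
For deuteron: λ₂ = h/(m₂v) = 1.12 × 10^-13 m

Since λ ∝ 1/m at constant velocity, the lighter particle has the longer wavelength.

The proton has the longer de Broglie wavelength.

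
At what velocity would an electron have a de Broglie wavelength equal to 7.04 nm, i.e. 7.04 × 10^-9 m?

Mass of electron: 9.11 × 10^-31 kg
1.03 × 10^5 m/s

From λ = h/(mv), solve for v:

v = h/(mλ)
v = (6.626 × 10^-34 J·s) / (9.11 × 10^-31 kg × 7.04 × 10^-9 m)
v = 1.03 × 10^5 m/s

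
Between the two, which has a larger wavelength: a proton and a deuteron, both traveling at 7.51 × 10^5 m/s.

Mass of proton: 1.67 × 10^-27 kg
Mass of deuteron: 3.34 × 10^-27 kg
The proton has the longer wavelength.

Using λ = h/(mv), since both particles have the same velocity, the wavelength depends only on mass.

For proton: λ₁ = h/(m₁v) = 5.28 × 10^-13 m
For deuteron: λ₂ = h/(m₂v) = 2.64 × 10^-13 m

Since λ ∝ 1/m at constant velocity, the lighter particle has the longer wavelength.

The proton has the longer de Broglie wavelength.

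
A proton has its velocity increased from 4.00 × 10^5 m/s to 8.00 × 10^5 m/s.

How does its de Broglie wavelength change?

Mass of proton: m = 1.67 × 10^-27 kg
The wavelength decreases by a factor of 2.

Using λ = h/(mv):

Initial wavelength: λ₁ = h/(mv₁) = 9.92 × 10^-13 m
Final wavelength: λ₂ = h/(mv₂) = 4.96 × 10^-13 m

Since λ ∝ 1/v, when velocity increases by a factor of 2, the wavelength decreases by a factor of 2.

λ₂/λ₁ = v₁/v₂ = 1/2

The wavelength decreases by a factor of 2.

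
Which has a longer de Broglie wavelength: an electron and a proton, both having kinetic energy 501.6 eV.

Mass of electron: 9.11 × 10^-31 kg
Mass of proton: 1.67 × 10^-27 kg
The electron has the longer wavelength.

Using λ = h/√(2mKE):

For electron: λ₁ = h/√(2m₁KE) = 5.48 × 10^-11 m
For proton: λ₂ = h/√(2m₂KE) = 1.28 × 10^-12 m

Since λ ∝ 1/√m at constant kinetic energy, the lighter particle has the longer wavelength.

The electron has the longer de Broglie wavelength.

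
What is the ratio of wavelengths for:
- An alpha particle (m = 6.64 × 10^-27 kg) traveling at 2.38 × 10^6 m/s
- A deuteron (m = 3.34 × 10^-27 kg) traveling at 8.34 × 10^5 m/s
λ₁/λ₂ = 0.176

Using λ = h/(mv):

λ₁ = h/(m₁v₁) = 4.19 × 10^-14 m
λ₂ = h/(m₂v₂) = 2.38 × 10^-13 m

Ratio λ₁/λ₂ = (m₂v₂)/(m₁v₁)
         = (3.34 × 10^-27 kg × 8.34 × 10^5 m/s) / (6.64 × 10^-27 kg × 2.38 × 10^6 m/s)
         = 0.176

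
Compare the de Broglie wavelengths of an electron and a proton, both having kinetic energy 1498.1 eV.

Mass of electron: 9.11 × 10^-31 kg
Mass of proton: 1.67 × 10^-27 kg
The electron has the longer wavelength.

Using λ = h/√(2mKE):

For electron: λ₁ = h/√(2m₁KE) = 3.17 × 10^-11 m
For proton: λ₂ = h/√(2m₂KE) = 7.40 × 10^-13 m

Since λ ∝ 1/√m at constant kinetic energy, the lighter particle has the longer wavelength.

The electron has the longer de Broglie wavelength.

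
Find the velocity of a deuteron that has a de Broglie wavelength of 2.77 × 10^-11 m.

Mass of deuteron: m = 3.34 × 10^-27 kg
7.16 × 10^3 m/s

From the de Broglie relation λ = h/(mv), we solve for v:

v = h/(mλ)
v = (6.626 × 10^-34 J·s) / (3.34 × 10^-27 kg × 2.77 × 10^-11 m)
v = 7.16 × 10^3 m/s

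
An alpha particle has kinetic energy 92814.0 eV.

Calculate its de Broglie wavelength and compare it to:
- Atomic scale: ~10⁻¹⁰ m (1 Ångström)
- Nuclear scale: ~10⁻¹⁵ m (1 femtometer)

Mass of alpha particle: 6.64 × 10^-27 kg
λ = 4.72 × 10^-14 m, which is between nuclear and atomic scales.

Using λ = h/√(2mKE):

KE = 92814.0 eV = 1.487 × 10^-14 J

λ = h/√(2mKE)
λ = (6.626 × 10^-34 J·s) / √(2 × 6.64 × 10^-27 kg × 1.487 × 10^-14 J)
λ = 4.72 × 10^-14 m

Comparison:
- Atomic scale (10⁻¹⁰ m): λ is 0.00047× this size
- Nuclear scale (10⁻¹⁵ m): λ is 47× this size

The wavelength is between nuclear and atomic scales.

This wavelength is appropriate for probing atomic structure but too large for nuclear physics experiments.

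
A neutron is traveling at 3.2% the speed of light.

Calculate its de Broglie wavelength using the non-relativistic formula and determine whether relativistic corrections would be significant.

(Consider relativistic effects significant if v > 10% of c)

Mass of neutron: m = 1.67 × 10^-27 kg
No, relativistic corrections are not needed.

Using the non-relativistic de Broglie formula λ = h/(mv):

v = 3.2% × c = 9.593 × 10^6 m/s

λ = h/(mv)
λ = (6.626 × 10^-34 J·s) / (1.67 × 10^-27 kg × 9.593 × 10^6 m/s)
λ = 4.14 × 10^-14 m

Since v = 3.2% of c < 10% of c, relativistic corrections are NOT significant and this non-relativistic result is a good approximation.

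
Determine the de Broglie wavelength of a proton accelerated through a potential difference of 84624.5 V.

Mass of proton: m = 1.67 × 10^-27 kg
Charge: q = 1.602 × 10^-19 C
9.85 × 10^-14 m

When a particle is accelerated through voltage V, it gains kinetic energy KE = qV.

The de Broglie wavelength is then λ = h/√(2mqV):

λ = h/√(2mqV)
λ = (6.626 × 10^-34 J·s) / √(2 × 1.67 × 10^-27 kg × 1.602 × 10^-19 C × 84624.5 V)
λ = 9.85 × 10^-14 m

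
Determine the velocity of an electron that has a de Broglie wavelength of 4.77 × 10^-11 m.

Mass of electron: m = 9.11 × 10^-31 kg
1.52 × 10^7 m/s

From the de Broglie relation λ = h/(mv), we solve for v:

v = h/(mλ)
v = (6.626 × 10^-34 J·s) / (9.11 × 10^-31 kg × 4.77 × 10^-11 m)
v = 1.52 × 10^7 m/s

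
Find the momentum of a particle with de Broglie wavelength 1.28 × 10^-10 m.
5.18 × 10^-24 kg·m/s

From the de Broglie relation λ = h/p, we solve for p:

p = h/λ
p = (6.626 × 10^-34 J·s) / (1.28 × 10^-10 m)
p = 5.18 × 10^-24 kg·m/s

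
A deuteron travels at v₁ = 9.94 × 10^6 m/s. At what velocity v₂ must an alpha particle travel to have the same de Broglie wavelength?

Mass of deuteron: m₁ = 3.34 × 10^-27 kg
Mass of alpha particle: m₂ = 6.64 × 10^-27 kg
v₂ = 5.00 × 10^6 m/s

For equal de Broglie wavelengths: λ₁ = λ₂

h/(m₁v₁) = h/(m₂v₂)
m₁v₁ = m₂v₂
v₂ = v₁ · (m₁/m₂)

v₂ = 9.94 × 10^6 m/s × (3.34 × 10^-27 kg / 6.64 × 10^-27 kg)
v₂ = 5.00 × 10^6 m/s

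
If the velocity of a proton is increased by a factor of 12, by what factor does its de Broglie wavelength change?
The wavelength decreases by a factor of 12.

From λ = h/(mv), the wavelength is inversely proportional to velocity:

λ ∝ 1/v

If v → 12v, then λ → λ/12

When velocity is increased by a factor of 12, the wavelength decreases by a factor of 12.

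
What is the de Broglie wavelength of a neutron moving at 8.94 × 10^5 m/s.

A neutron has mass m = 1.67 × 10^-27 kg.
4.44 × 10^-13 m

Using the de Broglie relation λ = h/(mv):

λ = h/(mv)
λ = (6.626 × 10^-34 J·s) / (1.67 × 10^-27 kg × 8.94 × 10^5 m/s)
λ = 4.44 × 10^-13 m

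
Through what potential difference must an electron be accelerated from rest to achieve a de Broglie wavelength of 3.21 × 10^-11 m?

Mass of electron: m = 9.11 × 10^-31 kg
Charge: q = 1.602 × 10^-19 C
1.46 × 10^3 V

From λ = h/√(2mqV), we solve for V:

λ² = h²/(2mqV)
V = h²/(2mqλ²)
V = (6.626 × 10^-34 J·s)² / (2 × 9.11 × 10^-31 kg × 1.602 × 10^-19 C × (3.21 × 10^-11 m)²)
V = 1.46 × 10^3 V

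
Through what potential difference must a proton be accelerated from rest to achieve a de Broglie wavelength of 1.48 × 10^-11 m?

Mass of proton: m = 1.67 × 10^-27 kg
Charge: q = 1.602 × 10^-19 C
3.75 V

From λ = h/√(2mqV), we solve for V:

λ² = h²/(2mqV)
V = h²/(2mqλ²)
V = (6.626 × 10^-34 J·s)² / (2 × 1.67 × 10^-27 kg × 1.602 × 10^-19 C × (1.48 × 10^-11 m)²)
V = 3.75 V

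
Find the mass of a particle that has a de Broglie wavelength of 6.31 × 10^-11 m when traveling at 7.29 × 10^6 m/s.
1.44 × 10^-30 kg

From the de Broglie relation λ = h/(mv), we solve for m:

m = h/(λv)
m = (6.626 × 10^-34 J·s) / (6.31 × 10^-11 m × 7.29 × 10^6 m/s)
m = 1.44 × 10^-30 kg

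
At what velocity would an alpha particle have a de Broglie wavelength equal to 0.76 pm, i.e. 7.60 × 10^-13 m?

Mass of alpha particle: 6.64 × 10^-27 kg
1.31 × 10^5 m/s

From λ = h/(mv), solve for v:

v = h/(mλ)
v = (6.626 × 10^-34 J·s) / (6.64 × 10^-27 kg × 7.60 × 10^-13 m)
v = 1.31 × 10^5 m/s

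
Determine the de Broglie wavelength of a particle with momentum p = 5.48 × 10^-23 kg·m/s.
1.21 × 10^-11 m

Using the de Broglie relation λ = h/p:

λ = h/p
λ = (6.626 × 10^-34 J·s) / (5.48 × 10^-23 kg·m/s)
λ = 1.21 × 10^-11 m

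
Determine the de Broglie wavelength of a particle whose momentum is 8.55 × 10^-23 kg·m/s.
7.75 × 10^-12 m

Using the de Broglie relation λ = h/p:

λ = h/p
λ = (6.626 × 10^-34 J·s) / (8.55 × 10^-23 kg·m/s)
λ = 7.75 × 10^-12 m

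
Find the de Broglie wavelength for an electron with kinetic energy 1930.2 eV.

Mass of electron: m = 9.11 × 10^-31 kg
2.79 × 10^-11 m

Using λ = h/√(2mKE):

First convert KE to Joules: KE = 1930.2 eV = 3.093 × 10^-16 J

λ = h/√(2mKE)
λ = (6.626 × 10^-34 J·s) / √(2 × 9.11 × 10^-31 kg × 3.093 × 10^-16 J)
λ = 2.79 × 10^-11 m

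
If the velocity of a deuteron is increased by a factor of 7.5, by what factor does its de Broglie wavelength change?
The wavelength decreases by a factor of 7.5.

From λ = h/(mv), the wavelength is inversely proportional to velocity:

λ ∝ 1/v

If v → 7.5v, then λ → λ/7.5

When velocity is increased by a factor of 7.5, the wavelength decreases by a factor of 7.5.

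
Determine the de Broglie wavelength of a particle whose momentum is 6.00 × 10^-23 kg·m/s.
1.10 × 10^-11 m

Using the de Broglie relation λ = h/p:

λ = h/p
λ = (6.626 × 10^-34 J·s) / (6.00 × 10^-23 kg·m/s)
λ = 1.10 × 10^-11 m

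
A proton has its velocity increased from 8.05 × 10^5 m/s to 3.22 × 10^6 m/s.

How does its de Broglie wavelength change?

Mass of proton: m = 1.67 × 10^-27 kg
The wavelength decreases by a factor of 4.

Using λ = h/(mv):

Initial wavelength: λ₁ = h/(mv₁) = 4.93 × 10^-13 m
Final wavelength: λ₂ = h/(mv₂) = 1.23 × 10^-13 m

Since λ ∝ 1/v, when velocity increases by a factor of 4, the wavelength decreases by a factor of 4.

λ₂/λ₁ = v₁/v₂ = 1/4

The wavelength decreases by a factor of 4.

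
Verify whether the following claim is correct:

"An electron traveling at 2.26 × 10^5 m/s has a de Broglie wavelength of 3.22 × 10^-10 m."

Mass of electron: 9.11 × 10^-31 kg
False

The claim is incorrect.

Using λ = h/(mv):
λ = (6.626 × 10^-34 J·s) / (9.11 × 10^-31 kg × 2.26 × 10^5 m/s)
λ = 3.22 × 10^-9 m

The actual wavelength differs from the claimed 3.22 × 10^-10 m.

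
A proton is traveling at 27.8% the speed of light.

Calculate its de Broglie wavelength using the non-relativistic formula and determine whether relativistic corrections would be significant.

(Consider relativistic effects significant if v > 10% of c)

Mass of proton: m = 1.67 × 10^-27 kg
Yes, relativistic corrections are needed.

Using the non-relativistic de Broglie formula λ = h/(mv):

v = 27.8% × c = 8.334 × 10^7 m/s

λ = h/(mv)
λ = (6.626 × 10^-34 J·s) / (1.67 × 10^-27 kg × 8.334 × 10^7 m/s)
λ = 4.76 × 10^-15 m

Since v = 27.8% of c > 10% of c, relativistic corrections ARE significant and the actual wavelength would differ from this non-relativistic estimate.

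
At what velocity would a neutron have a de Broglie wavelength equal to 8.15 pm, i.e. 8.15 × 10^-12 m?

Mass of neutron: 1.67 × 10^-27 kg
4.87 × 10^4 m/s

From λ = h/(mv), solve for v:

v = h/(mλ)
v = (6.626 × 10^-34 J·s) / (1.67 × 10^-27 kg × 8.15 × 10^-12 m)
v = 4.87 × 10^4 m/s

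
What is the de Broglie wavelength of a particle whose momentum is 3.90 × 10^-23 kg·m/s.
1.70 × 10^-11 m

Using the de Broglie relation λ = h/p:

λ = h/p
λ = (6.626 × 10^-34 J·s) / (3.90 × 10^-23 kg·m/s)
λ = 1.70 × 10^-11 m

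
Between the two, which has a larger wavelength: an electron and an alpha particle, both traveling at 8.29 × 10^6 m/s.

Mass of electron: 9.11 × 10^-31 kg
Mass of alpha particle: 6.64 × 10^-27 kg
The electron has the longer wavelength.

Using λ = h/(mv), since both particles have the same velocity, the wavelength depends only on mass.

For electron: λ₁ = h/(m₁v) = 8.77 × 10^-11 m
For alpha particle: λ₂ = h/(m₂v) = 1.20 × 10^-14 m

Since λ ∝ 1/m at constant velocity, the lighter particle has the longer wavelength.

The electron has the longer de Broglie wavelength.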